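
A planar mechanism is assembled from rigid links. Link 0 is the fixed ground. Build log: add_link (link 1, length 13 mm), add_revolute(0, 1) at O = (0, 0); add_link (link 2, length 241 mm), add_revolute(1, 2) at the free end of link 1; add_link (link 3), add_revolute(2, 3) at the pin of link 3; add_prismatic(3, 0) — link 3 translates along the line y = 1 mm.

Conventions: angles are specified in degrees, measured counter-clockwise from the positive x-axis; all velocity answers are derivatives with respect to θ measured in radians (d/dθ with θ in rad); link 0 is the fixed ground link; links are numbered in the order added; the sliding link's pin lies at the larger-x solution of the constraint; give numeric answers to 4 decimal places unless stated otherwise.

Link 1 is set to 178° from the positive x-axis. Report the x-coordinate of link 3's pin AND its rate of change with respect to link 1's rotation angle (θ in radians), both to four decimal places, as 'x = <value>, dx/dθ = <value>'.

geometry: r = 13 mm, L = 241 mm, e = 1 mm
crank pin P = (r cos θ, r sin θ) = (-12.992081, 0.453693)
h = r sin θ − e = 0.453693 − 1 = -0.546307
x = r cos θ + √(L² − h²) = -12.992081 + 240.999381 = 228.007300
dx/dθ = −r sin θ − h·r cos θ/√(L² − h²) (θ in radians; h = -0.546307) = -0.483144

x = 228.0073, dx/dθ = -0.4831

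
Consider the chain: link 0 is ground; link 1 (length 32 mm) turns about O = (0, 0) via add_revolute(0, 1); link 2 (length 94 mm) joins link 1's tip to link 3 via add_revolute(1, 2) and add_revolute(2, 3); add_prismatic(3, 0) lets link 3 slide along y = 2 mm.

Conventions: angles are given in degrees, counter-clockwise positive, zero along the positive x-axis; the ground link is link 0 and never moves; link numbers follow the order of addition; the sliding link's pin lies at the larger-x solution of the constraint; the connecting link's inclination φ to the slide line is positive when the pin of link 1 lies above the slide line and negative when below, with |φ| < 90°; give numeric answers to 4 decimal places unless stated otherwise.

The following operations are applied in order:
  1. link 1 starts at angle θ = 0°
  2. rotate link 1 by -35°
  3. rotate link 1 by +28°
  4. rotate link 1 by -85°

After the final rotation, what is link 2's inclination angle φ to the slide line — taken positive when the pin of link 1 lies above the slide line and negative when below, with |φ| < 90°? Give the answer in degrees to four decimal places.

geometry: r = 32 mm, L = 94 mm, e = 2 mm; θ starts at 0°
rotate link 1 by -35°: θ ← 0° -35° = -35°
rotate link 1 by +28°: θ ← -35° +28° = -7°
rotate link 1 by -85°: θ ← -7° -85° = -92°
h = r sin θ − e = -31.980506 − 2 = -33.980506
sin φ = h / L = -33.980506 / 94 = -0.36149475
φ = arcsin(-0.36149475) = -21.192022°

-21.1920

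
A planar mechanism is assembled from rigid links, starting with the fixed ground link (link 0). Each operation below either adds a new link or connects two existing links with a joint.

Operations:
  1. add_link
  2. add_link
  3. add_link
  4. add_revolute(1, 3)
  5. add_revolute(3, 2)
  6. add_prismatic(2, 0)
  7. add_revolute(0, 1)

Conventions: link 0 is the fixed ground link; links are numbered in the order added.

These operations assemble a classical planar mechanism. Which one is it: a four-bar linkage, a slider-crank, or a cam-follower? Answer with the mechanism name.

links: 4 (incl. ground); joints: 3 revolute, 1 prismatic, 0 higher (cam) pair, forming one closed loop
4 links, 3 revolutes + 1 prismatic in one loop → slider-crank

slider-crank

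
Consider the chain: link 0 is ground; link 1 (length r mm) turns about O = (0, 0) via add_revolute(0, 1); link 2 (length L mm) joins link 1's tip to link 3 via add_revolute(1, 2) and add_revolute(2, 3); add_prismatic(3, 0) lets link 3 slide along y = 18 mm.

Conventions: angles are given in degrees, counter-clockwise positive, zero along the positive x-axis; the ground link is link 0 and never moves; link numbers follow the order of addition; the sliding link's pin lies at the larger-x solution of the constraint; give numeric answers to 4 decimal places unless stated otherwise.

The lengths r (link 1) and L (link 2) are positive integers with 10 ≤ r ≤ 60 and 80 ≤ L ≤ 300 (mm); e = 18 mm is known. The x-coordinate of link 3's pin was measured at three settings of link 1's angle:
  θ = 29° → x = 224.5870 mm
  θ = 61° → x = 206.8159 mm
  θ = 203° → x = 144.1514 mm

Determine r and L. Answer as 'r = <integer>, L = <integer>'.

constraint per measurement: (x − r cos θ)² + (r sin θ − e)² = L²
subtracting the θ₁ and θ₂ equations cancels the r² and L² terms:
r = (x₁² − x₂²) / (2[(x₁cos θ₁ + e sin θ₁) − (x₂cos θ₂ + e sin θ₂)]) = 43.0000 → r = 43
L² = (x₁ − r cos θ₁)² + (r sin θ₁ − e)² = 34969.0087 → L = 187.0000 → L = 187
check at θ₃=203°: x = 144.1514 (printed 144.1514) ✓

r = 43, L = 187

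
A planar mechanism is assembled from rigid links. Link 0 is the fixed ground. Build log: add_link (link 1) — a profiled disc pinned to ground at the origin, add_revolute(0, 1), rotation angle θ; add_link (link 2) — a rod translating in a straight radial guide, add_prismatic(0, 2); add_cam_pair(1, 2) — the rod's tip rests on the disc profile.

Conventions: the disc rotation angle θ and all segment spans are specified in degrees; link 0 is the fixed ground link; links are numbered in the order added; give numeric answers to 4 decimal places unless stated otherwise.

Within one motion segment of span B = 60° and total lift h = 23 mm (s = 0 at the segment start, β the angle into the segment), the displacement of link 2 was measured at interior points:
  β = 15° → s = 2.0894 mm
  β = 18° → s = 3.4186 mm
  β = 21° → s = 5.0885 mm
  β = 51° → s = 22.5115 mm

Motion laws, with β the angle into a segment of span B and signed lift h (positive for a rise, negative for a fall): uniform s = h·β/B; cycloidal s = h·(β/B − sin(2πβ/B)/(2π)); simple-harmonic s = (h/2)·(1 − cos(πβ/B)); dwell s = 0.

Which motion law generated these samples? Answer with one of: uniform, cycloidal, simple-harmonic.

candidates at β/B = r: uniform s = h·r (linear in β); cycloidal s = h·(r − sin(2πr)/(2π)); simple-harmonic s = (h/2)(1 − cos(πr))
β=15°: printed 2.0894 | uniform 5.7500, cycloidal 2.0894, simple-harmonic 3.3683
β=18°: printed 3.4186 | uniform 6.9000, cycloidal 3.4186, simple-harmonic 4.7405
β=21°: printed 5.0885 | uniform 8.0500, cycloidal 5.0885, simple-harmonic 6.2791
β=51°: printed 22.5115 | uniform 19.5500, cycloidal 22.5115, simple-harmonic 21.7466
only one law matches every sample → cycloidal

cycloidal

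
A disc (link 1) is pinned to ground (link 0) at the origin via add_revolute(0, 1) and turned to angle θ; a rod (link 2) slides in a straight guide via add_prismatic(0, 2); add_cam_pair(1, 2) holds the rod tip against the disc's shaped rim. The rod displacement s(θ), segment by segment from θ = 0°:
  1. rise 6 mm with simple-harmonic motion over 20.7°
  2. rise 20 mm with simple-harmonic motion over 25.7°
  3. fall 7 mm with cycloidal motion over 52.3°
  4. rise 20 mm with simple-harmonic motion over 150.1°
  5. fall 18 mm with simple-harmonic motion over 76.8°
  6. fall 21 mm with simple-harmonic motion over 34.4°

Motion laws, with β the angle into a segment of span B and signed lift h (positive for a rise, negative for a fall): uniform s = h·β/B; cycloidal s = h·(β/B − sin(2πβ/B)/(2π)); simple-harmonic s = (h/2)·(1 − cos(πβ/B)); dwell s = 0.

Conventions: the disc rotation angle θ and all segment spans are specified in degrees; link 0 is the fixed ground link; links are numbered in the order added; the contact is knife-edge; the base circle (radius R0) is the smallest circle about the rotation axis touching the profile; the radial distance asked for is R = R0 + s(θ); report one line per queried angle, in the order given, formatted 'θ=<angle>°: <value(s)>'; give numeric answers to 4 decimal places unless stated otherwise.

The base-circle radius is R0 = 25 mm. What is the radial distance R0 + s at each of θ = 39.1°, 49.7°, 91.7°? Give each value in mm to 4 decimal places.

segment 1 (0° to 20.7°, simple-harmonic, h = 6) is passed completely: s = 0.0000 + (6) = 6.0000
θ = 39.1° falls in segment 2 (20.7° to 46.4°, simple-harmonic, h = 20): β = 39.1 − 20.7 = 18.4°, B = 25.7°; Δs = 20/2·(1 − cos(π·0.7160)) = 16.2758; s = 6.0000 + 16.2758 = 22.2758
segment 2 (20.7° to 46.4°, simple-harmonic, h = 20) is passed completely: s = 6.0000 + (20) = 26.0000
θ = 49.7° falls in segment 3 (46.4° to 98.7°, cycloidal, h = -7): β = 49.7 − 46.4 = 3.3°, B = 52.3°; Δs = -7·(0.0631 − sin(2π·0.0631)/(2π)) = -0.0115; s = 26.0000 − 0.0115 = 25.9885
θ = 91.7° falls in segment 3 (46.4° to 98.7°, cycloidal, h = -7): β = 91.7 − 46.4 = 45.3°, B = 52.3°; Δs = -7·(0.8662 − sin(2π·0.8662)/(2π)) = -6.8934; s = 26.0000 − 6.8934 = 19.1066
θ=39.1°: R = R0 + s = 25 + 22.2758 = 47.2758
θ=49.7°: R = R0 + s = 25 + 25.9885 = 50.9885
θ=91.7°: R = R0 + s = 25 + 19.1066 = 44.1066

θ=39.1°: 47.2758
θ=49.7°: 50.9885
θ=91.7°: 44.1066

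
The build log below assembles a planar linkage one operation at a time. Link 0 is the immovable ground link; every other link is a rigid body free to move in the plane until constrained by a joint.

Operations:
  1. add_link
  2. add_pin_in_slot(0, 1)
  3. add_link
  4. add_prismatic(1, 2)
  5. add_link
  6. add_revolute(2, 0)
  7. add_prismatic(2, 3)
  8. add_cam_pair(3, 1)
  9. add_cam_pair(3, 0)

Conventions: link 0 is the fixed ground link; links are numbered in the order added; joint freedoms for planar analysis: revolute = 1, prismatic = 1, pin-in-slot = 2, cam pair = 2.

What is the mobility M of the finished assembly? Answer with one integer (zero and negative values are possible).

link 0 = ground. State L|J1|J2 = 1|0|0
+link1  2|0|0
PS(0,1) f=2→J2  2|0|1
+link2  3|0|1
P(1,2) f=1→J1  3|1|1
+link3  4|1|1
R(2,0) f=1→J1  4|2|1
P(2,3) f=1→J1  4|3|1
C(3,1) f=2→J2  4|3|2
C(3,0) f=2→J2  4|3|3
M = 3(4−1)−2·3−3 = 9−6−3 = 0

M = 0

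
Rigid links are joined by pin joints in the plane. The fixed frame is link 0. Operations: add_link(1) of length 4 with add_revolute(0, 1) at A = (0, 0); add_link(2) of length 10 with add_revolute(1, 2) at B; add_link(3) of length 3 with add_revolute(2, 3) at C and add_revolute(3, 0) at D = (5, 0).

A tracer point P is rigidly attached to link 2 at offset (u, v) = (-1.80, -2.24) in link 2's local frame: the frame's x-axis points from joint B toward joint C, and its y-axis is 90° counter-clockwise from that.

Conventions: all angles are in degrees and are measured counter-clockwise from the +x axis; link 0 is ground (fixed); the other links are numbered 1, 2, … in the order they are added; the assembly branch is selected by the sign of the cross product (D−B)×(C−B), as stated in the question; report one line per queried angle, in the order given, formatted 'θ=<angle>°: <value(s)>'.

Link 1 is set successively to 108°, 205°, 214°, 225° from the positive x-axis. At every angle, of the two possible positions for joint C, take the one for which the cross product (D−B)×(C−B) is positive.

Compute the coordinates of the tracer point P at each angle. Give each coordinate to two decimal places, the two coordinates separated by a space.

A=(0,0), D=(5.00,0)
θ=108°: B = A + 4.00·(cos108°, sin108°) = (-1.2361, 3.8042)
θ=108°: |BD| = 7.3048
θ=108°: circle(B,10.00) ∩ circle(D,3.00): a=9.8812, h=1.5371
θ=108°:   candidates: C₊=(7.9999,-0.0295) cross=11.228; C₋=(6.3989,-2.6539) cross=-11.228
θ=108°:   branch + wants cross > 0 → take C=(7.9999,-0.0295) (cross=11.228)
θ=108°: ex = (C−B)/|BC| = (0.9236,-0.3834); ey = (0.3834,0.9236)
θ=108°: P = B + -1.80·ex + -2.24·ey = (-3.7573,2.4255)
θ=205°: B = A + 4.00·(cos205°, sin205°) = (-3.6252, -1.6905)
θ=205°: |BD| = 8.7893
θ=205°: circle(B,10.00) ∩ circle(D,3.00): a=9.5714, h=2.8963
θ=205°:   candidates: C₊=(5.2104,2.9926) cross=25.456; C₋=(6.3245,-2.6918) cross=-25.456
θ=205°:   branch + wants cross > 0 → take C=(5.2104,2.9926) (cross=25.456)
θ=205°: ex = (C−B)/|BC| = (0.8836,0.4683); ey = (-0.4683,0.8836)
θ=205°: P = B + -1.80·ex + -2.24·ey = (-4.1666,-4.5126)
θ=214°: B = A + 4.00·(cos214°, sin214°) = (-3.3162, -2.2368)
θ=214°: |BD| = 8.6117
θ=214°: circle(B,10.00) ∩ circle(D,3.00): a=9.5894, h=2.8362
θ=214°:   candidates: C₊=(5.2074,2.9928) cross=24.425; C₋=(6.6808,-2.4850) cross=-24.425
θ=214°:   branch + wants cross > 0 → take C=(5.2074,2.9928) (cross=24.425)
θ=214°: ex = (C−B)/|BC| = (0.8524,0.5230); ey = (-0.5230,0.8524)
θ=214°: P = B + -1.80·ex + -2.24·ey = (-3.6790,-5.0874)
θ=225°: B = A + 4.00·(cos225°, sin225°) = (-2.8284, -2.8284)
θ=225°: |BD| = 8.3237
θ=225°: circle(B,10.00) ∩ circle(D,3.00): a=9.6282, h=2.7016
θ=225°:   candidates: C₊=(5.3088,2.9841) cross=22.487; C₋=(7.1448,-2.0975) cross=-22.487
θ=225°:   branch + wants cross > 0 → take C=(5.3088,2.9841) (cross=22.487)
θ=225°: ex = (C−B)/|BC| = (0.8137,0.5812); ey = (-0.5812,0.8137)
θ=225°: P = B + -1.80·ex + -2.24·ey = (-2.9911,-5.6974)

θ=108°: -3.76 2.43
θ=205°: -4.17 -4.51
θ=214°: -3.68 -5.09
θ=225°: -2.99 -5.70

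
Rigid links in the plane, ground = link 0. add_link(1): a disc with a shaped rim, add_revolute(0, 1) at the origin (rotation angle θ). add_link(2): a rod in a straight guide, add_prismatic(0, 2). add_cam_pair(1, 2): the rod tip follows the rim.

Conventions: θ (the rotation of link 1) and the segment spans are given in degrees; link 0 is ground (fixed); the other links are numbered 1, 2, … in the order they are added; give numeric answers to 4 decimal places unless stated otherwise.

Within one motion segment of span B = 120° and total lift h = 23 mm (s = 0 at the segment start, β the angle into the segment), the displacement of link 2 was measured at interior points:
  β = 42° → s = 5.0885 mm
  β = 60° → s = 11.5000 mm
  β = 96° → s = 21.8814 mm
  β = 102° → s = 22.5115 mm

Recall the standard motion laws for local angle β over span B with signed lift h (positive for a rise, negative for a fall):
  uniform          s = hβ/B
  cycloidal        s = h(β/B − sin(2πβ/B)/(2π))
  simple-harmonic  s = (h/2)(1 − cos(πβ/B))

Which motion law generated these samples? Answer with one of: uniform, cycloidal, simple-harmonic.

candidates at β/B = r: uniform s = h·r (linear in β); cycloidal s = h·(r − sin(2πr)/(2π)); simple-harmonic s = (h/2)(1 − cos(πr))
β=42°: printed 5.0885 | uniform 8.0500, cycloidal 5.0885, simple-harmonic 6.2791
β=60°: printed 11.5000 | uniform 11.5000, cycloidal 11.5000, simple-harmonic 11.5000
β=96°: printed 21.8814 | uniform 18.4000, cycloidal 21.8814, simple-harmonic 20.8037
β=102°: printed 22.5115 | uniform 19.5500, cycloidal 22.5115, simple-harmonic 21.7466
only one law matches every sample → cycloidal

cycloidal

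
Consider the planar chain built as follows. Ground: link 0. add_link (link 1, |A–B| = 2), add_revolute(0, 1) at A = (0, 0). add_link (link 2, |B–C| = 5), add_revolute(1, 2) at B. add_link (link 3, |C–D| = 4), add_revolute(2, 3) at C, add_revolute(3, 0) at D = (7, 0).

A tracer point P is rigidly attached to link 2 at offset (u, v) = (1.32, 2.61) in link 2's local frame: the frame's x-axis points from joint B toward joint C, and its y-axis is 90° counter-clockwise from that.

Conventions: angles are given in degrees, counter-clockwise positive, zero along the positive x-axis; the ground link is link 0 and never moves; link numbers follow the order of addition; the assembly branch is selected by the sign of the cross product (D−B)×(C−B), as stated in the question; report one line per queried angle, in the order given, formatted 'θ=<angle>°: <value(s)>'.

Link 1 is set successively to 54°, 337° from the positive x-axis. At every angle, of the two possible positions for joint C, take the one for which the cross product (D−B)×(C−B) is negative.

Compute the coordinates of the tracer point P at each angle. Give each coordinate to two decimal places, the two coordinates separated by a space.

A=(0,0), D=(7.00,0)
θ=54°: B = A + 2.00·(cos54°, sin54°) = (1.1756, 1.6180)
θ=54°: |BD| = 6.0450
θ=54°: circle(B,5.00) ∩ circle(D,4.00): a=3.7669, h=3.2879
θ=54°:   candidates: C₊=(5.6851,3.7777) cross=19.875; C₋=(3.9250,-2.5582) cross=-19.875
θ=54°:   branch - wants cross < 0 → take C=(3.9250,-2.5582) (cross=-19.875)
θ=54°: ex = (C−B)/|BC| = (0.5499,-0.8352); ey = (0.8352,0.5499)
θ=54°: P = B + 1.32·ex + 2.61·ey = (4.0814,1.9507)
θ=337°: B = A + 2.00·(cos337°, sin337°) = (1.8410, -0.7815)
θ=337°: |BD| = 5.2178
θ=337°: circle(B,5.00) ∩ circle(D,4.00): a=3.4713, h=3.5986
θ=337°:   candidates: C₊=(4.7343,3.2964) cross=18.777; C₋=(5.8122,-3.8196) cross=-18.777
θ=337°:   branch - wants cross < 0 → take C=(5.8122,-3.8196) (cross=-18.777)
θ=337°: ex = (C−B)/|BC| = (0.7942,-0.6076); ey = (0.6076,0.7942)
θ=337°: P = B + 1.32·ex + 2.61·ey = (4.4753,0.4894)

θ=54°: 4.08 1.95
θ=337°: 4.48 0.49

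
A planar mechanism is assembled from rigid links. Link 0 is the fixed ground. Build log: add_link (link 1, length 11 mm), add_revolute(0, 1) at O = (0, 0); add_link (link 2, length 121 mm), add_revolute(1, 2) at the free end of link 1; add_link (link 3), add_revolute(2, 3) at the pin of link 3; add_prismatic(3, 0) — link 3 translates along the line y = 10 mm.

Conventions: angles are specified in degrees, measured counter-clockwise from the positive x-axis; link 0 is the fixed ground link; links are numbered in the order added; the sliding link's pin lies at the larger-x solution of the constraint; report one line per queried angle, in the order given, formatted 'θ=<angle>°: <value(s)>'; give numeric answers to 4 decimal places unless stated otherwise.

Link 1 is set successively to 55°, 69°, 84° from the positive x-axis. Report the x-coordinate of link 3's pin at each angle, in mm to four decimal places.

geometry: r = 11 mm, L = 121 mm, e = 10 mm
θ=55°: crank pin P = (r cos θ, r sin θ) = (6.309341, 9.010672)
θ=55°: h = r sin θ − e = 9.010672 − 10 = -0.989328
θ=55°: x = r cos θ + √(L² − h²) = 6.309341 + 120.995955 = 127.305296
θ=69°: crank pin P = (r cos θ, r sin θ) = (3.942047, 10.269385)
θ=69°: h = r sin θ − e = 10.269385 − 10 = 0.269385
θ=69°: x = r cos θ + √(L² − h²) = 3.942047 + 120.999700 = 124.941748
θ=84°: crank pin P = (r cos θ, r sin θ) = (1.149813, 10.939741)
θ=84°: h = r sin θ − e = 10.939741 − 10 = 0.939741
θ=84°: x = r cos θ + √(L² − h²) = 1.149813 + 120.996351 = 122.146164

θ=55°: 127.3053
θ=69°: 124.9417
θ=84°: 122.1462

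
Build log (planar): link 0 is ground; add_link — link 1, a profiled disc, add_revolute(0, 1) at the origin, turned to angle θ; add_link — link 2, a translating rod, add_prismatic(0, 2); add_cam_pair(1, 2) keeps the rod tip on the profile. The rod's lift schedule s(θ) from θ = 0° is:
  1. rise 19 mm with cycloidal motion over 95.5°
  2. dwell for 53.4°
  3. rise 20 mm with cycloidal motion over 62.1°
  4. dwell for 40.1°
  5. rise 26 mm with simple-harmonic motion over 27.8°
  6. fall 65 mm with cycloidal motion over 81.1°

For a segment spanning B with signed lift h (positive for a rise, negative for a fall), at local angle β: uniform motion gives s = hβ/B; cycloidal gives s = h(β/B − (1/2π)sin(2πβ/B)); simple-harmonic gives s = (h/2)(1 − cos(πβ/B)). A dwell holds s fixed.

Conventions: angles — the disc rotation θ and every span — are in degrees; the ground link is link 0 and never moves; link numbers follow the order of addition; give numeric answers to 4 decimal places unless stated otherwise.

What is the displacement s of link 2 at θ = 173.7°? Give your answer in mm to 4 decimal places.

seg 1 [0°–95.5°] cycloidal, h=19: full span → s += 19 → s = 19.0000
seg 2 [95.5°–148.9°] dwell: s stays 19.0000
seg 3 [148.9°–211°] cycloidal, h=20: θ=173.7° here. β=24.8, B=62.1. 20·(0.3994 − sin(2π·0.3994)/(2π)) = 6.1057 → s = 25.1057

25.1057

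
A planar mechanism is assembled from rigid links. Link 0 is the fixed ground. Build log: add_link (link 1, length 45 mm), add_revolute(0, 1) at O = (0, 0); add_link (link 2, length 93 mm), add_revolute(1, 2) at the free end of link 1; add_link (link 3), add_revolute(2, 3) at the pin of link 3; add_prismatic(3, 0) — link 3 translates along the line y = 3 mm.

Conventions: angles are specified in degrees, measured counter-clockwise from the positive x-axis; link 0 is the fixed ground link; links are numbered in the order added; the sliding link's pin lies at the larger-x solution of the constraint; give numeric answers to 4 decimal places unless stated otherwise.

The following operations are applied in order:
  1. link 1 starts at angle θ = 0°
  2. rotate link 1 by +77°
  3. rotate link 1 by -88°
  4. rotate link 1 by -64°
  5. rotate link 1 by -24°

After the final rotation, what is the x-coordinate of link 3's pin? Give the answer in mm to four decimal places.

geometry: r = 45 mm, L = 93 mm, e = 3 mm; θ starts at 0°
rotate link 1 by +77°: θ ← 0° +77° = 77°
rotate link 1 by -88°: θ ← 77° -88° = -11°
rotate link 1 by -64°: θ ← -11° -64° = -75°
rotate link 1 by -24°: θ ← -75° -24° = -99°
crank pin P = (r cos θ, r sin θ) = (-7.039551, -44.445975)
h = r sin θ − e = -44.445975 − 3 = -47.445975
x = r cos θ + √(L² − h²) = -7.039551 + 79.986745 = 72.947194

72.9472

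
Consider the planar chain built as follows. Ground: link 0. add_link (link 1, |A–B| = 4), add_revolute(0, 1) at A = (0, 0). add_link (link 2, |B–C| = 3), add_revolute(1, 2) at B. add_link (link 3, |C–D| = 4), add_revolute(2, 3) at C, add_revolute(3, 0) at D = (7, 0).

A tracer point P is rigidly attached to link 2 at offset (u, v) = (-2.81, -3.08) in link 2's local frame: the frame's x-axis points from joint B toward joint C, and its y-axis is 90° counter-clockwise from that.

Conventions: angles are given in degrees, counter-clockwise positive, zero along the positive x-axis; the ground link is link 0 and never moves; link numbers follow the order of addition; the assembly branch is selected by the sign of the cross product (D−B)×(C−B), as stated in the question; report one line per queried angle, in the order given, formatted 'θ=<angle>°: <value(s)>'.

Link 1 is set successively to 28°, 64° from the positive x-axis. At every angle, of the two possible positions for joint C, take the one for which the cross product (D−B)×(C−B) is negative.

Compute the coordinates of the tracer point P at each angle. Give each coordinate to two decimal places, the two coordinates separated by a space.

A=(0,0), D=(7.00,0)
θ=28°: B = A + 4.00·(cos28°, sin28°) = (3.5318, 1.8779)
θ=28°: |BD| = 3.9440
θ=28°: circle(B,3.00) ∩ circle(D,4.00): a=1.0846, h=2.7971
θ=28°:   candidates: C₊=(5.8173,3.8212) cross=11.032; C₋=(3.1537,-1.0982) cross=-11.032
θ=28°:   branch - wants cross < 0 → take C=(3.1537,-1.0982) (cross=-11.032)
θ=28°: ex = (C−B)/|BC| = (-0.1260,-0.9920); ey = (0.9920,-0.1260)
θ=28°: P = B + -2.81·ex + -3.08·ey = (0.8305,5.0536)
θ=64°: B = A + 4.00·(cos64°, sin64°) = (1.7535, 3.5952)
θ=64°: |BD| = 6.3601
θ=64°: circle(B,3.00) ∩ circle(D,4.00): a=2.6298, h=1.4437
θ=64°:   candidates: C₊=(4.7389,3.2996) cross=9.182; C₋=(3.1067,0.9177) cross=-9.182
θ=64°:   branch - wants cross < 0 → take C=(3.1067,0.9177) (cross=-9.182)
θ=64°: ex = (C−B)/|BC| = (0.4511,-0.8925); ey = (0.8925,0.4511)
θ=64°: P = B + -2.81·ex + -3.08·ey = (-2.2629,4.7138)

θ=28°: 0.83 5.05
θ=64°: -2.26 4.71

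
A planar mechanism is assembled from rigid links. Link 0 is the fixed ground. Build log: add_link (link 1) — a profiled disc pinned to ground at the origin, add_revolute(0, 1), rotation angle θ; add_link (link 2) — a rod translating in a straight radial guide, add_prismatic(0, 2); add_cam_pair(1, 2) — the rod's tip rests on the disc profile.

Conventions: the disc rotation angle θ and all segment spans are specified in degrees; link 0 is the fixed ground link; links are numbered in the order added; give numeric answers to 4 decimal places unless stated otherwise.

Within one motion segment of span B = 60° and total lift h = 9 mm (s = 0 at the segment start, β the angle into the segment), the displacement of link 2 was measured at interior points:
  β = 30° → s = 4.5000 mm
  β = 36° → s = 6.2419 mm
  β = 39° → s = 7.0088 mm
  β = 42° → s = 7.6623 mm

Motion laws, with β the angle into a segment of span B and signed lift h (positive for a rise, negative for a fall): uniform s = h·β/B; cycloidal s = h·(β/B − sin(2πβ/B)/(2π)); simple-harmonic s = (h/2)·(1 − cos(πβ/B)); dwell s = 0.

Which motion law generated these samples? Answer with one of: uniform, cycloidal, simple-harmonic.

candidates at β/B = r: uniform s = h·r (linear in β); cycloidal s = h·(r − sin(2πr)/(2π)); simple-harmonic s = (h/2)(1 − cos(πr))
β=30°: printed 4.5000 | uniform 4.5000, cycloidal 4.5000, simple-harmonic 4.5000
β=36°: printed 6.2419 | uniform 5.4000, cycloidal 6.2419, simple-harmonic 5.8906
β=39°: printed 7.0088 | uniform 5.8500, cycloidal 7.0088, simple-harmonic 6.5430
β=42°: printed 7.6623 | uniform 6.3000, cycloidal 7.6623, simple-harmonic 7.1450
only one law matches every sample → cycloidal

cycloidal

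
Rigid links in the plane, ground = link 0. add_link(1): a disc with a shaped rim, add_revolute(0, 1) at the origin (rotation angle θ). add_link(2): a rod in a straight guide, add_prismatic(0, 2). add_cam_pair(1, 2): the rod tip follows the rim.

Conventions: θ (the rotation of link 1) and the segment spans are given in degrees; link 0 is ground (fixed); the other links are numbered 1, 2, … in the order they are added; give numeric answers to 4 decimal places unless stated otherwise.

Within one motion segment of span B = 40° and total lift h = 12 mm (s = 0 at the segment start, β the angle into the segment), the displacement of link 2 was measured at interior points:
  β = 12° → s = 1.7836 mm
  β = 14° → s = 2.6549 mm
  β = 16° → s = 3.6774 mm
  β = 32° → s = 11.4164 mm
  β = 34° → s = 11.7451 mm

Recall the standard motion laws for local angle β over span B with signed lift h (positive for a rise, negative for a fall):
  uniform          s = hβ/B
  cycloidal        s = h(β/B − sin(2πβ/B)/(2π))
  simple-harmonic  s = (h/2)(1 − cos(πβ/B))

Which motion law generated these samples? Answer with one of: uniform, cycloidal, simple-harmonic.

candidates at β/B = r: uniform s = h·r (linear in β); cycloidal s = h·(r − sin(2πr)/(2π)); simple-harmonic s = (h/2)(1 − cos(πr))
β=12°: printed 1.7836 | uniform 3.6000, cycloidal 1.7836, simple-harmonic 2.4733
β=14°: printed 2.6549 | uniform 4.2000, cycloidal 2.6549, simple-harmonic 3.2761
β=16°: printed 3.6774 | uniform 4.8000, cycloidal 3.6774, simple-harmonic 4.1459
β=32°: printed 11.4164 | uniform 9.6000, cycloidal 11.4164, simple-harmonic 10.8541
β=34°: printed 11.7451 | uniform 10.2000, cycloidal 11.7451, simple-harmonic 11.3460
only one law matches every sample → cycloidal

cycloidal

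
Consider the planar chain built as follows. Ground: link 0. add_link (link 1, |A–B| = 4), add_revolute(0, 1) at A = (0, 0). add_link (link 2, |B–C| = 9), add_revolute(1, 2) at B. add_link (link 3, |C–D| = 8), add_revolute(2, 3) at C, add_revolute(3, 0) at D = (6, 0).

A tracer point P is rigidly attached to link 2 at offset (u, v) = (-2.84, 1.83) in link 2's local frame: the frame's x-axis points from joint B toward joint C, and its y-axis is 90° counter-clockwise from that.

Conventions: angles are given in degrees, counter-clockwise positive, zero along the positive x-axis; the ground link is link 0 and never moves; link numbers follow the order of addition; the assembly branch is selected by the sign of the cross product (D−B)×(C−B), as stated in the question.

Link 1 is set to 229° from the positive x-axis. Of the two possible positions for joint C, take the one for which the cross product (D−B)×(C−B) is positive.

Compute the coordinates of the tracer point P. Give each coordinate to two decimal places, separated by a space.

A=(0,0), D=(6.00,0)
B = A + 4.00·(cos229°, sin229°) = (-2.6242, -3.0188)
|BD| = 9.1373
circle(B,9.00) ∩ circle(D,8.00): a=5.4989, h=7.1247
  candidates: C₊=(0.2120,5.5226) cross=65.101; C₋=(4.9198,-7.9267) cross=-65.101
  branch + wants cross > 0 → take C=(0.2120,5.5226) (cross=65.101)
ex = (C−B)/|BC| = (0.3151,0.9490); ey = (-0.9490,0.3151)
P = B + -2.84·ex + 1.83·ey = (-5.2560,-5.1374)

-5.26 -5.14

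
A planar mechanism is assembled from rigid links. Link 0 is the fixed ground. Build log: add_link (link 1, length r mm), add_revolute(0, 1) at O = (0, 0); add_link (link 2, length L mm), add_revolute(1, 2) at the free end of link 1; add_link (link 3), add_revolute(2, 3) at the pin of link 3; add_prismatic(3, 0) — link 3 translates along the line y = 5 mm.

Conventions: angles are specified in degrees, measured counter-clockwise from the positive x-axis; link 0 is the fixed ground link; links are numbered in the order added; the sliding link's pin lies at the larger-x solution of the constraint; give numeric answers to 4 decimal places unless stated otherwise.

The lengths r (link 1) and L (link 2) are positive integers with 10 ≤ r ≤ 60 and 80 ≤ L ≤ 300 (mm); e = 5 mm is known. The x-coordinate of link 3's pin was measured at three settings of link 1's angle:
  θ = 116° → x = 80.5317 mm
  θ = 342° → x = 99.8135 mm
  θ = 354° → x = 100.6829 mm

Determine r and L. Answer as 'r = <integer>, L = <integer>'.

constraint per measurement: (x − r cos θ)² + (r sin θ − e)² = L²
subtracting the θ₁ and θ₂ equations cancels the r² and L² terms:
r = (x₁² − x₂²) / (2[(x₁cos θ₁ + e sin θ₁) − (x₂cos θ₂ + e sin θ₂)]) = 14.0000 → r = 14
L² = (x₁ − r cos θ₁)² + (r sin θ₁ − e)² = 7569.0012 → L = 87.0000 → L = 87
check at θ₃=354°: x = 100.6829 (printed 100.6829) ✓

r = 14, L = 87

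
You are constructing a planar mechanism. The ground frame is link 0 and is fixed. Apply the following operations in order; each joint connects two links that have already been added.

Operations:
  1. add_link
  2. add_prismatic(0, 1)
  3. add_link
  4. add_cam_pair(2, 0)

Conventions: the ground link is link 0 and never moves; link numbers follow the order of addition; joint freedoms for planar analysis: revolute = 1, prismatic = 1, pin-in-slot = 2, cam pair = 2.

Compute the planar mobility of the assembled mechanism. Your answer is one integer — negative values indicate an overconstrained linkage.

ground; <1,0,0>
#1 <2,0,0>
P:0↔1 J1 <2,1,0>
#2 <3,1,0>
C:2↔0 J2 <3,1,1>
3×2 − 2×1 − 1×1 = 3

M = 3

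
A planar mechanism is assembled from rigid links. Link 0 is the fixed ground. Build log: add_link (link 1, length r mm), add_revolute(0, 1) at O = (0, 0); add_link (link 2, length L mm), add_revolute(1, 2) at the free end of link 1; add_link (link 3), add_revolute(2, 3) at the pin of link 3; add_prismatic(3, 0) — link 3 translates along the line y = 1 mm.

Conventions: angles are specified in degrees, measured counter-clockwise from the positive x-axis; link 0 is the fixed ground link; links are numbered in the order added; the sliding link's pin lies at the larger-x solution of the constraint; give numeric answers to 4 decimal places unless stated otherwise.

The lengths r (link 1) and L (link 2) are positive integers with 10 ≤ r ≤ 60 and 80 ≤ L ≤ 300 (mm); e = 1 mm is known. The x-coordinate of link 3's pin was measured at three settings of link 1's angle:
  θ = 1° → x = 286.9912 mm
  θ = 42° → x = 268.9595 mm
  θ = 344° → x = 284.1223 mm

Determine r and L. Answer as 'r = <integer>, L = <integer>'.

constraint per measurement: (x − r cos θ)² + (r sin θ − e)² = L²
subtracting the θ₁ and θ₂ equations cancels the r² and L² terms:
r = (x₁² − x₂²) / (2[(x₁cos θ₁ + e sin θ₁) − (x₂cos θ₂ + e sin θ₂)]) = 58.0001 → r = 58
L² = (x₁ − r cos θ₁)² + (r sin θ₁ − e)² = 52441.0156 → L = 229.0000 → L = 229
check at θ₃=344°: x = 284.1223 (printed 284.1223) ✓

r = 58, L = 229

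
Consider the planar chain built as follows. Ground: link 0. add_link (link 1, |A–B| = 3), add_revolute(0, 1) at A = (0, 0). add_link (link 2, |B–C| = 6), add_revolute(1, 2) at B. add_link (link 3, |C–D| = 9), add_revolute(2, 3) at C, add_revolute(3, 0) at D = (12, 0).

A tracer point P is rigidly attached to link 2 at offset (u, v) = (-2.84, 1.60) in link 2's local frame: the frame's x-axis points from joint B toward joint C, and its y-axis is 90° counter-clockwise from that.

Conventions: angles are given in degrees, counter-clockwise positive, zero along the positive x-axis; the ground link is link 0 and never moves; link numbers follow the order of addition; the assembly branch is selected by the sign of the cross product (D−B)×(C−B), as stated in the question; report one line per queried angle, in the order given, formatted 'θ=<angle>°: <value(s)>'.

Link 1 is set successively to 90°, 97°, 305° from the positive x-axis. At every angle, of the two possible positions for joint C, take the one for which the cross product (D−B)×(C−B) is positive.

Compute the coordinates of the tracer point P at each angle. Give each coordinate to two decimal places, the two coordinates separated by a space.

A=(0,0), D=(12.00,0)
θ=90°: B = A + 3.00·(cos90°, sin90°) = (0.0000, 3.0000)
θ=90°: |BD| = 12.3693
θ=90°: circle(B,6.00) ∩ circle(D,9.00): a=4.3656, h=4.1160
θ=90°:   candidates: C₊=(5.2336,5.9343) cross=50.912; C₋=(3.2370,-2.0519) cross=-50.912
θ=90°:   branch + wants cross > 0 → take C=(5.2336,5.9343) (cross=50.912)
θ=90°: ex = (C−B)/|BC| = (0.8723,0.4890); ey = (-0.4890,0.8723)
θ=90°: P = B + -2.84·ex + 1.60·ey = (-3.2597,3.0067)
θ=97°: B = A + 3.00·(cos97°, sin97°) = (-0.3656, 2.9776)
θ=97°: |BD| = 12.7191
θ=97°: circle(B,6.00) ∩ circle(D,9.00): a=4.5905, h=3.8635
θ=97°:   candidates: C₊=(5.0018,5.6591) cross=49.141; C₋=(3.1929,-1.8532) cross=-49.141
θ=97°:   branch + wants cross > 0 → take C=(5.0018,5.6591) (cross=49.141)
θ=97°: ex = (C−B)/|BC| = (0.8946,0.4469); ey = (-0.4469,0.8946)
θ=97°: P = B + -2.84·ex + 1.60·ey = (-3.6213,3.1397)
θ=305°: B = A + 3.00·(cos305°, sin305°) = (1.7207, -2.4575)
θ=305°: |BD| = 10.5689
θ=305°: circle(B,6.00) ∩ circle(D,9.00): a=3.1556, h=5.1032
θ=305°:   candidates: C₊=(3.6033,3.2396) cross=53.935; C₋=(5.9764,-6.6870) cross=-53.935
θ=305°:   branch + wants cross > 0 → take C=(3.6033,3.2396) (cross=53.935)
θ=305°: ex = (C−B)/|BC| = (0.3138,0.9495); ey = (-0.9495,0.3138)
θ=305°: P = B + -2.84·ex + 1.60·ey = (-0.6895,-4.6520)

θ=90°: -3.26 3.01
θ=97°: -3.62 3.14
θ=305°: -0.69 -4.65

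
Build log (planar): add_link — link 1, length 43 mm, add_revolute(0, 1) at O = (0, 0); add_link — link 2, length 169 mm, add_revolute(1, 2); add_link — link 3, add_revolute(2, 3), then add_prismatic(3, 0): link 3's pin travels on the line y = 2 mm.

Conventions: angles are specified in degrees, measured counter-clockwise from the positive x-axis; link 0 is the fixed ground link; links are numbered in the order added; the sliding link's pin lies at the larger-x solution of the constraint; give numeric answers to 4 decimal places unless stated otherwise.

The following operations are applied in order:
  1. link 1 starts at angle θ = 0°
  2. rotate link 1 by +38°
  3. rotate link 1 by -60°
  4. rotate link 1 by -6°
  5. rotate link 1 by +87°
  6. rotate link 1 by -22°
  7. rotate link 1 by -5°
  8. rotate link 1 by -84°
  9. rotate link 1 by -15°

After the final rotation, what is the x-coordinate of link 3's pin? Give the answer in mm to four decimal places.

geometry: r = 43 mm, L = 169 mm, e = 2 mm; θ starts at 0°
rotate link 1 by +38°: θ ← 0° +38° = 38°
rotate link 1 by -60°: θ ← 38° -60° = -22°
rotate link 1 by -6°: θ ← -22° -6° = -28°
rotate link 1 by +87°: θ ← -28° +87° = 59°
rotate link 1 by -22°: θ ← 59° -22° = 37°
rotate link 1 by -5°: θ ← 37° -5° = 32°
rotate link 1 by -84°: θ ← 32° -84° = -52°
rotate link 1 by -15°: θ ← -52° -15° = -67°
crank pin P = (r cos θ, r sin θ) = (16.801439, -39.581709)
h = r sin θ − e = -39.581709 − 2 = -41.581709
x = r cos θ + √(L² − h²) = 16.801439 + 163.804644 = 180.606083

180.6061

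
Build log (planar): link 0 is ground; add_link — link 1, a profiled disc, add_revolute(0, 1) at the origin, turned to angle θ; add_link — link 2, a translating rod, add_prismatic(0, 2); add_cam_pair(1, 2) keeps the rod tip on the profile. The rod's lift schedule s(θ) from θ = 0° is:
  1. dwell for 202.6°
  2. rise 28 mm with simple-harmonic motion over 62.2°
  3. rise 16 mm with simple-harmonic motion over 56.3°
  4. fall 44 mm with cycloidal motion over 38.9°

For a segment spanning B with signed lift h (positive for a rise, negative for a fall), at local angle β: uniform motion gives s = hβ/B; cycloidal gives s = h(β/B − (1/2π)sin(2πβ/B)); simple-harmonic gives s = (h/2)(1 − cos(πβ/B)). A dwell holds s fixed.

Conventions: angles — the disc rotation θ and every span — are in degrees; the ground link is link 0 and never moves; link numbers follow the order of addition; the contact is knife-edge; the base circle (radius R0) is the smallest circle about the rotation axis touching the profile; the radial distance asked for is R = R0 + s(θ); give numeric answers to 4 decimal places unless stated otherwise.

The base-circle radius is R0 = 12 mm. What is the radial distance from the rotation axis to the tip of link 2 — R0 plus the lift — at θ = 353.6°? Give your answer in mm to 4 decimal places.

seg 1 [0°–202.6°] dwell: s stays 0.0000
seg 2 [202.6°–264.8°] simple-harmonic, h=28: full span → s += 28 → s = 28.0000
seg 3 [264.8°–321.1°] simple-harmonic, h=16: full span → s += 16 → s = 44.0000
seg 4 [321.1°–360°] cycloidal, h=-44: θ=353.6° here. β=32.5, B=38.9. -44·(0.8355 − sin(2π·0.8355)/(2π)) = -42.7779 → s = 1.2221
R = R0 + s = 12 + 1.2221 = 13.2221

13.2221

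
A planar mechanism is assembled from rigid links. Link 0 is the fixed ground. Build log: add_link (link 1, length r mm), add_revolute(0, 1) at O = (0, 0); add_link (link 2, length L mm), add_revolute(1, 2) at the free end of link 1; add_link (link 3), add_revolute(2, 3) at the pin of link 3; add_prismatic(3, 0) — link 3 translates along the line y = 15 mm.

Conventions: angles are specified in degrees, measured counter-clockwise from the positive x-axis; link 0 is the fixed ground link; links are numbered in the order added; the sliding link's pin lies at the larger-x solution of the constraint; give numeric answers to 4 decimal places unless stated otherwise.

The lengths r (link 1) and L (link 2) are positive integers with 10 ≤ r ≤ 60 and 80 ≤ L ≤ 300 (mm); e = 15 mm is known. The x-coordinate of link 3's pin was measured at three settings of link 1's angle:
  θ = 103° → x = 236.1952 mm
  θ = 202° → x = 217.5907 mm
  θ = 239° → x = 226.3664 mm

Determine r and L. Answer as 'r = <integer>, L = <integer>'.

constraint per measurement: (x − r cos θ)² + (r sin θ − e)² = L²
subtracting the θ₁ and θ₂ equations cancels the r² and L² terms:
r = (x₁² − x₂²) / (2[(x₁cos θ₁ + e sin θ₁) − (x₂cos θ₂ + e sin θ₂)]) = 25.0000 → r = 25
L² = (x₁ − r cos θ₁)² + (r sin θ₁ − e)² = 58564.0129 → L = 242.0000 → L = 242
check at θ₃=239°: x = 226.3664 (printed 226.3664) ✓

r = 25, L = 242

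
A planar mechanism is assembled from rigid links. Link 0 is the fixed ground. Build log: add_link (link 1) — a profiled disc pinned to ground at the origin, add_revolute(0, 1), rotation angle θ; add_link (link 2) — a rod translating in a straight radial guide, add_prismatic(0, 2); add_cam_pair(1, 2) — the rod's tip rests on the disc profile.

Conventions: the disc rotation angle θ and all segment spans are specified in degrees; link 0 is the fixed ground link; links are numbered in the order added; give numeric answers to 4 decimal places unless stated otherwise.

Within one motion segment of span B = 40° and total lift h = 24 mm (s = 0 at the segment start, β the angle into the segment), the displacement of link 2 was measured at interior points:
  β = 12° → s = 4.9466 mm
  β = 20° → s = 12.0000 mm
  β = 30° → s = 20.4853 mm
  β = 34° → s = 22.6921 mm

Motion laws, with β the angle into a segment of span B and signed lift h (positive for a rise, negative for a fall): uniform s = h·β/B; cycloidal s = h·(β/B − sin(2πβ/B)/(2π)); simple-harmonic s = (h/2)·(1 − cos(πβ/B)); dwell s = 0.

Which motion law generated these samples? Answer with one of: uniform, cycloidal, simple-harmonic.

candidates at β/B = r: uniform s = h·r (linear in β); cycloidal s = h·(r − sin(2πr)/(2π)); simple-harmonic s = (h/2)(1 − cos(πr))
β=12°: printed 4.9466 | uniform 7.2000, cycloidal 3.5672, simple-harmonic 4.9466
β=20°: printed 12.0000 | uniform 12.0000, cycloidal 12.0000, simple-harmonic 12.0000
β=30°: printed 20.4853 | uniform 18.0000, cycloidal 21.8197, simple-harmonic 20.4853
β=34°: printed 22.6921 | uniform 20.4000, cycloidal 23.4902, simple-harmonic 22.6921
only one law matches every sample → simple-harmonic

simple-harmonic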